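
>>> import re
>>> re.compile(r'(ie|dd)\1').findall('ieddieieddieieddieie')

['ie', 'ie', 'ie']

After group 1 captures some text, `\1` only succeeds where that same text appears again.
With a single group, `findall` returns only what that group captured — 3 items.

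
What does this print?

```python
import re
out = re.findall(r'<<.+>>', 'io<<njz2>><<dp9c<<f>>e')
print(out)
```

['<<njz2>><<dp9c<<f>>']

Since nothing is captured, `findall` lists the 1 matched substring directly.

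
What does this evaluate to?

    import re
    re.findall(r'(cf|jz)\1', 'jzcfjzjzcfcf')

['jz', 'cf']

`\1` is not a pattern — it's the concrete string captured by group 1, re-applied verbatim.
One capturing group, so `findall` returns just the captured substring from each match — 2 in all.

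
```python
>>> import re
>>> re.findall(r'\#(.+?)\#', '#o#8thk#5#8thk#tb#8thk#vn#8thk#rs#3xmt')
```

With the lazy modifier that quantifier settles for the fewest repetitions that let the rest of the pattern succeed (the atoms after it are unaffected and can still be greedy).
One capturing group, so `findall` returns just the captured substring from each match — 5 in all.

['o', '5', 'tb', 'vn', 'rs']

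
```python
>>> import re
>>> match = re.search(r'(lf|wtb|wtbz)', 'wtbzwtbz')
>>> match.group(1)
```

'wtb'

The regex engine tests alternatives in the order written; an earlier branch that matches wins even if a later one would match more.
`re.search` scans for the first position where the pattern succeeds.
The match spans [0:3] → 'wtb'.
Captured: group 1 = 'wtb'.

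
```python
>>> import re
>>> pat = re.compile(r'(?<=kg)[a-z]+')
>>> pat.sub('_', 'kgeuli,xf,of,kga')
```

'kg_,xf,of,kg_'

Because the assertion is zero-width, the text it checks is not consumed and won't appear in the result.
Matches: at [2:6] → 'euli'; at [15:16] → 'a'.
Each match is replaced by '_'.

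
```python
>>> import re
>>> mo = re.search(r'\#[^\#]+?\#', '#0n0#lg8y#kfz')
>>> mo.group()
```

`re.search` tries every starting position until one works.
The match spans [0:5] → '#0n0#'.

'#0n0#'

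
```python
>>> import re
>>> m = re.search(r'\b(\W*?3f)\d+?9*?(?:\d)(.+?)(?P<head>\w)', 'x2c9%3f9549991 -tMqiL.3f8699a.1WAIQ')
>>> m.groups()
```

('%3f', '4', '9')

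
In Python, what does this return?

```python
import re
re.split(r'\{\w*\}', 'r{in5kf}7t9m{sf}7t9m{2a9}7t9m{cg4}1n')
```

['r', '7t9m', '7t9m', '7t9m', '1n']

Each match becomes a cut point; 5 segments remain.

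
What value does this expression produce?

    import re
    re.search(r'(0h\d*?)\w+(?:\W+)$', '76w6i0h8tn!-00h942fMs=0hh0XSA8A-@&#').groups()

Pattern: the literal '0', then the literal 'h', then zero or more of a digit (lazy) (captured); then one or more of a word character; then one or more of a non-word character (non-capturing group); then anchored at the end.
`search` walks the string left to right and returns the first match it finds.
The match spans [22:35] → '0hh0XSA8A-@&#'.
Captured: group 1 = '0h'.

('0h',)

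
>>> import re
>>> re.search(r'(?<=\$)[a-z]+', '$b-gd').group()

The `(?=…)`/`(?<=…)` assertion just peeks at neighbouring text; it doesn't advance the match position.
Unlike `match`, `search` isn't anchored — it looks for the pattern anywhere in the string.
The match spans [1:2] → 'b'.

'b'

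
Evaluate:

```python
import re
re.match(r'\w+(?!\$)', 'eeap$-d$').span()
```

(0, 3)

The negative lookaround is zero-width — it rules out positions where the adjacent text would match, without consuming anything.
`match` is anchored at position 0; if the pattern doesn't fit there, it returns None.
The match spans [0:3] → 'eea'.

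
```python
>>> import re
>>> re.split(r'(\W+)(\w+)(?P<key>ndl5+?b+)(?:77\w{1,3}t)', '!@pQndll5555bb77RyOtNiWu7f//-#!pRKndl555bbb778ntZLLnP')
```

['!@pQndll5555bb77RyOtNiWu7f', '//-#!', 'pRK', 'ndl555bbb', 'ZLLnP']

The pattern matches one or more of a non-word character (captured); then one or more of a word character (captured); then the literal 'ndl', then one or more of a literal '5' (lazy), then one or more of a literal 'b' (captured as 'key'); then the literal '77', then 1 to 3 of a word character, then a literal 't' (non-capturing group).
The group in the pattern means `split` returns the separators' captures alongside the pieces.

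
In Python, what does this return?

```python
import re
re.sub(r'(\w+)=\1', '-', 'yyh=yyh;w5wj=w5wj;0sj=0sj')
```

'-;-;-'

`\1` has to match the exact text group 1 already captured.
Matches: at [0:7] → 'yyh=yyh'; at [8:17] → 'w5wj=w5wj'; at [18:25] → '0sj=0sj'.
`sub` substitutes '-' at each match site.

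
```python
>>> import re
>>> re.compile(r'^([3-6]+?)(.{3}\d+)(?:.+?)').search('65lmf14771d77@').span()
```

The pattern matches anchored at the start of the string; then one or more of a character in [3-6] (lazy) (captured); then exactly 3 of any character, then one or more of a digit (captured); then one or more of any character (lazy) (non-capturing group).
Because the quantifier is non-greedy, it stops expanding at the earliest point where the rest of the pattern can succeed.
Unlike `match`, `search` isn't anchored — it looks for the pattern anywhere in the string.
The match spans [0:11] → '65lmf14771d'.
Captured: group 1 = '65', group 2 = 'lmf14771'.

(0, 11)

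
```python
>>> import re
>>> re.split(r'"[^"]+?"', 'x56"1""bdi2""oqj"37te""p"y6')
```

['x56', '', '', '37te"', 'y6']

Matches to split on: at [3:6] → '"1"'; at [6:12] → '"bdi2"'; at [12:17] → '"oqj"'; at [22:25] → '"p"'.
The string is cut at each match, leaving 5 pieces.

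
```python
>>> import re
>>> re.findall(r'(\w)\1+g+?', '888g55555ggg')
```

['8', '5']

After group 1 captures some text, `\1` only succeeds where that same text appears again.
Walking the string: at [0:4] match '888g', group 1 = '8'; at [4:10] match '55555g', group 1 = '5'.
Because there's exactly one group, `findall` drops the full match and keeps group 1 from each hit.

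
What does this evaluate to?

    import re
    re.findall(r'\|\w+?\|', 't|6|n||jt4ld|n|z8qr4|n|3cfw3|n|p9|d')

Walking the string: at [1:4] → '|6|'; at [6:13] → '|jt4ld|'; at [14:21] → '|z8qr4|'; at [22:29] → '|3cfw3|'; at [30:34] → '|p9|'.
Since nothing is captured, `findall` lists the 5 matched substrings directly.

['|6|', '|jt4ld|', '|z8qr4|', '|3cfw3|', '|p9|']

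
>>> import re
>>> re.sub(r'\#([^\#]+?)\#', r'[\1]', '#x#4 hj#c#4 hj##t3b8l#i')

`\1` in the replacement pulls in group 1's text for each match.

'[x]4 hj[c]4 hj#[t3b8l]i'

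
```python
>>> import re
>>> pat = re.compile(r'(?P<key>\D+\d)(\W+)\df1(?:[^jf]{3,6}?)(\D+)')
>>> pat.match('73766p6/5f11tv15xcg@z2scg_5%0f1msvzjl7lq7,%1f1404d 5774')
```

`match` is anchored at position 0; if the pattern doesn't fit there, it returns None.
Here the pattern fails at index 0, so the call returns None.

None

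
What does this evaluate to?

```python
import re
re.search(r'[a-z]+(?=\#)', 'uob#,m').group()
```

'uob'

The `(?=…)`/`(?<=…)` assertion just peeks at neighbouring text; it doesn't advance the match position.
The match spans [0:3] → 'uob'.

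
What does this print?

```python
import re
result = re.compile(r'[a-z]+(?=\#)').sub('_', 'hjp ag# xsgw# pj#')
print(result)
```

Because the assertion is zero-width, the text it checks is not consumed and won't appear in the result.
Each match is replaced by '_'.

hjp _# _# _#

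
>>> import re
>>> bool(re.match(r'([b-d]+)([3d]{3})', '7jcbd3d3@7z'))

False

`re.match` won't scan ahead — the pattern has to work from the very first character.
Here the string doesn't start with a match, so the call returns None, and `bool(None)` is False.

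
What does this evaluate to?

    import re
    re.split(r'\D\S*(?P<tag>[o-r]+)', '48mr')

['48', 'r', '']

The pattern matches a non-digit, then zero or more of a non-whitespace character; then one or more of a character in [o-r] (captured as 'tag').
Matches to split on: at [2:4] → 'mr'.
The group in the pattern means `split` returns the separators' captures alongside the pieces.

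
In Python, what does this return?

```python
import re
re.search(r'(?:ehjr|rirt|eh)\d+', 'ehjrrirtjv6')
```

None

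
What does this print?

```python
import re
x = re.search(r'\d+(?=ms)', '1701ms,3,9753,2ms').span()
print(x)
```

Lookahead/lookbehind check context without consuming it, so the matched span excludes the asserted characters.
`search` walks the string left to right and returns the first match it finds.
The match spans [0:4] → '1701'.

(0, 4)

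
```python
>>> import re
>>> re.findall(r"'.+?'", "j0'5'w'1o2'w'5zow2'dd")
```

Matches: at [2:5] → "'5'"; at [6:11] → "'1o2'"; at [12:19] → "'5zow2'".
No capturing groups, so `findall` returns the 3 full match strings.

["'5'", "'1o2'", "'5zow2'"]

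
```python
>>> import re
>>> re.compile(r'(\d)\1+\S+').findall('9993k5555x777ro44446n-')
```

['9']

A backreference is literal: `\1` must see the identical characters the first group matched.
Walking the string: at [0:22] match '9993k5555x777ro44446n-', group 1 = '9'.
`findall` collects group 1 from the one match (1 total).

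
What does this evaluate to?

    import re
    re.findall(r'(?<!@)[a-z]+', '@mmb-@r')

['mb']

`(?!…)`/`(?<!…)` only lets a position through if the neighbouring text does NOT match; no characters are consumed.
Since nothing is captured, `findall` lists the 1 matched substring directly.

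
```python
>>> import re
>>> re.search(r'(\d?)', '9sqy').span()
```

(0, 1)

Pattern: optionally a digit (captured).
The match spans [0:1] → '9'.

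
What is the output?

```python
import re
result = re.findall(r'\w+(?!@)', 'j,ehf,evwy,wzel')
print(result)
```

The negative lookahead/lookbehind blocks any match where the forbidden context is present.
Walking the string: at [0:1] → 'j'; at [2:5] → 'ehf'; at [6:10] → 'evwy'; at [11:15] → 'wzel'.
`findall` yields the raw match text (4 of them) because the pattern has no groups.

['j', 'ehf', 'evwy', 'wzel']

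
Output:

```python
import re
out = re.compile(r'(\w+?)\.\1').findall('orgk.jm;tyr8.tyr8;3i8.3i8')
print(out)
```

A backreference is literal: `\1` must see the identical characters the first group matched.
Walking the string: at [8:17] match 'tyr8.tyr8', group 1 = 'tyr8'; at [18:25] match '3i8.3i8', group 1 = '3i8'.
With a single group, `findall` returns only what that group captured — 2 items.

['tyr8', '3i8']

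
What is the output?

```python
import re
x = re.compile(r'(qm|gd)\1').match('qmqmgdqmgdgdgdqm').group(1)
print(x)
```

The match spans [0:4] → 'qmqm'.
Captured: group 1 = 'qm'.

qm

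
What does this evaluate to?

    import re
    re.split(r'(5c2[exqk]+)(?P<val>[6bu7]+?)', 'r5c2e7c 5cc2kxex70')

The pattern matches the literal '5c2', then one or more of one of [exqk] (captured); then one or more of one of [6bu7] (lazy) (captured as 'val').
With a capturing group present, the delimiter's captured portion is kept in the result list.

['r', '5c2e', '7', 'c 5cc2kxex70']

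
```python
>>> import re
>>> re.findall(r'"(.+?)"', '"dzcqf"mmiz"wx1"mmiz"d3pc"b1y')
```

['dzcqf', 'wx1', 'd3pc']

With the lazy modifier that quantifier settles for the fewest repetitions that let the rest of the pattern succeed (the atoms after it are unaffected and can still be greedy).
Matches: at [0:7] match '"dzcqf"', group 1 = 'dzcqf'; at [11:16] match '"wx1"', group 1 = 'wx1'; at [20:26] match '"d3pc"', group 1 = 'd3pc'.
`findall` collects group 1 from each match (3 total).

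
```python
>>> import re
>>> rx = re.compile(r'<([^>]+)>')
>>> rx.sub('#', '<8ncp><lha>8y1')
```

'##8y1'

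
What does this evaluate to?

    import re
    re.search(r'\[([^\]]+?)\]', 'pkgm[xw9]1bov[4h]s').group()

Unlike `match`, `search` isn't anchored — it looks for the pattern anywhere in the string.
The match spans [4:9] → '[xw9]'.
Captured: group 1 = 'xw9'.

'[xw9]'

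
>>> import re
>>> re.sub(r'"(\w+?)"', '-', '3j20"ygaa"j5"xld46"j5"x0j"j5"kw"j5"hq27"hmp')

Matches: at [4:10] → '"ygaa"'; at [12:19] → '"xld46"'; at [21:26] → '"x0j"'; at [28:32] → '"kw"'; at [34:40] → '"hq27"'.
`sub` substitutes '-' at each match site.

'3j20-j5-j5-j5-j5-hmp'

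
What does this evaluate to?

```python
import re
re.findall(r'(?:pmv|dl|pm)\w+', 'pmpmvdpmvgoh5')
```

['pmpmvdpmvgoh5']

Scanning left to right: at [0:13] → 'pmpmvdpmvgoh5'.
No capturing groups, so `findall` returns the 1 full match string.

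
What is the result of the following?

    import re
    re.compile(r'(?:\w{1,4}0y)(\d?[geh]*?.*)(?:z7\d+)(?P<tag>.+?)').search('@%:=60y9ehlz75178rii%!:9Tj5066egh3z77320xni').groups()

('9ehlz75178rii%!:9Tj5066egh3', 'x')

The match spans [4:41] → '60y9ehlz75178rii%!:9Tj5066egh3z77320x'.
Captured: group 1 = '9ehlz75178rii%!:9Tj5066egh3', group 2 = 'x'.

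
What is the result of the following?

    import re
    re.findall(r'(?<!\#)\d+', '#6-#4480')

['480']

The negative lookaround is zero-width — it rules out positions where the adjacent text would match, without consuming anything.
No capturing groups, so `findall` returns the 1 full match string.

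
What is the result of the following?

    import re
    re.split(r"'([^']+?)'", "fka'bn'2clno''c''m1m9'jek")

`re.split` interleaves the captured-group text with the surrounding fragments.

['fka', 'bn', "2clno'", 'c', '', 'm1m9', 'jek']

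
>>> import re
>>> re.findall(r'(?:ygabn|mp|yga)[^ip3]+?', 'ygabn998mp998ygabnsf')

Branches in `(...|...)` are attempted left-to-right; the first branch that allows the whole pattern to succeed is taken.
Matches: at [0:6] → 'ygabn9'; at [8:11] → 'mp9'; at [13:19] → 'ygabns'.
With no groups in the pattern, `findall` gives back each whole match — 3 here.

['ygabn9', 'mp9', 'ygabns']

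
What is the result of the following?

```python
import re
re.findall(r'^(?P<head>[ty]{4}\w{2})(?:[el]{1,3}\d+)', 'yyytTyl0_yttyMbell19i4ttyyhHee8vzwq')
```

The pattern matches anchored at the start of the string; then exactly 4 of one of [ty], then exactly 2 of a word character (captured as 'head'); then 1 to 3 of one of [el], then one or more of a digit (non-capturing group).
Walking the string: at [0:8] match 'yyytTyl0', group 1 = 'yyytTy'.
With a single group, `findall` returns only what that group captured — 1 item.

['yyytTy']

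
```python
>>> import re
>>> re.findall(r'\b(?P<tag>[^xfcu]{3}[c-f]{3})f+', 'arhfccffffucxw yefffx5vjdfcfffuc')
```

['arhfcc']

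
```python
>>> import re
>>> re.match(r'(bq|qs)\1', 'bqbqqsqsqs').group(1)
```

'bq'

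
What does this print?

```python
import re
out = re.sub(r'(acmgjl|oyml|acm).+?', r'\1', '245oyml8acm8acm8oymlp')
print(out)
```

245oymlacmacmoyml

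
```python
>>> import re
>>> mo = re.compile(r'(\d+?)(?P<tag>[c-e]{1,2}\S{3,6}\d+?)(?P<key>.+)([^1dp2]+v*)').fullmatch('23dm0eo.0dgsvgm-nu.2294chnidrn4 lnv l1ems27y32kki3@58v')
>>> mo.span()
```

(0, 54)

Pattern: one or more of a digit (lazy) (captured); then 1 to 2 of a character in [c-e], then 3 to 6 of a non-whitespace character, then one or more of a digit (lazy) (captured as 'tag'); then one or more of any character (captured as 'key'); then one or more of any character except [1dp2], then zero or more of a literal 'v' (captured).
For `fullmatch`, every character of the input must be accounted for by the pattern.
The match spans [0:54] → '23dm0eo.0dgsvgm-nu.2294chnidrn4 lnv l1ems27y32kki3@58v'.
Captured: group 1 = '23', group 2 = 'dm0eo.0', group 3 = 'dgsvgm-nu.2294chnidrn4 lnv l1ems27y32kki3@58', group 4 = 'v'.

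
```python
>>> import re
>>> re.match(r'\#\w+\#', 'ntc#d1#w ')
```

With `match`, the pattern is implicitly anchored at the beginning.
Here the pattern fails at index 0, so the call returns None.

None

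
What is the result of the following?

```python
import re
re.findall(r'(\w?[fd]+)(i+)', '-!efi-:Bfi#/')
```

[('ef', 'i'), ('Bf', 'i')]

The pattern matches optionally a word character, then one or more of one of [fd] (captured); then one or more of a literal 'i' (captured).
Scanning left to right: at [2:5] match 'efi', groups = ('ef', 'i'); at [7:10] match 'Bfi', groups = ('Bf', 'i').
Multiple groups make `findall` return tuples — one 2-tuple for each match.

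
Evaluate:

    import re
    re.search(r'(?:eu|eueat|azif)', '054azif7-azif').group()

'azif'

`search` walks the string left to right and returns the first match it finds.
The match spans [3:7] → 'azif'.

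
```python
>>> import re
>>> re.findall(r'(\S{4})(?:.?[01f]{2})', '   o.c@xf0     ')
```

['o.c@']

Pattern: exactly 4 of a non-whitespace character (captured); then optionally any character, then exactly 2 of one of [01f] (non-capturing group).
Matches: at [3:10] match 'o.c@xf0', group 1 = 'o.c@'.
`findall` collects group 1 from the one match (1 total).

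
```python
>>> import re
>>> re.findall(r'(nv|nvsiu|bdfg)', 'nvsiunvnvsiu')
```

Alternation isn't longest-match — the leftmost alternative that fits at this position is chosen.
Scanning left to right: at [0:2] match 'nv', group 1 = 'nv'; at [5:7] match 'nv', group 1 = 'nv'; at [7:9] match 'nv', group 1 = 'nv'.
`findall` collects group 1 from each match (3 total).

['nv', 'nv', 'nv']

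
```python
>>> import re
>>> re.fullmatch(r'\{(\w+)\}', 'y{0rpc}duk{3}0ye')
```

None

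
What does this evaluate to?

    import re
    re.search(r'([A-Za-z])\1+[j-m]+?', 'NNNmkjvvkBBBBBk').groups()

('N',)

`\1` is not a pattern — it's the concrete string captured by group 1, re-applied verbatim.
`re.search` scans for the first position where the pattern succeeds.
The match spans [0:4] → 'NNNm'.
Captured: group 1 = 'N'.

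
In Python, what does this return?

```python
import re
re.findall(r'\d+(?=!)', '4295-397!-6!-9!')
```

The lookaround is zero-width — it requires the adjacent text to match without consuming it, so the asserted text isn't part of the match.
Since nothing is captured, `findall` lists the 3 matched substrings directly.

['397', '6', '9']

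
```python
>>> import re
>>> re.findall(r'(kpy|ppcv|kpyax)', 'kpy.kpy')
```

With a single group, `findall` returns only what that group captured — 2 items.

['kpy', 'kpy']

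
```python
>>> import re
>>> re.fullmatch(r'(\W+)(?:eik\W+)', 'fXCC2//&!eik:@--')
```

None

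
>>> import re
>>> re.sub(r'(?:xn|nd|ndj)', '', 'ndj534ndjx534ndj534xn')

The regex engine tests alternatives in the order written; an earlier branch that matches wins even if a later one would match more.
Matches: at [0:2] → 'nd'; at [6:8] → 'nd'; at [13:15] → 'nd'; at [19:21] → 'xn'.
Each match is replaced by ''.

'j534jx534j534'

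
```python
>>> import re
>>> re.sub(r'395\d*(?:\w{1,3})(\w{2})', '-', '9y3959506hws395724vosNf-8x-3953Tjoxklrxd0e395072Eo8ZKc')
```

'9y-5724vosNf-8x--lrxd0e-c'

Pattern: the literal '395', then zero or more of a digit; then 1 to 3 of a word character (non-capturing group); then exactly 2 of a word character (captured).
Every occurrence is swapped for '-'.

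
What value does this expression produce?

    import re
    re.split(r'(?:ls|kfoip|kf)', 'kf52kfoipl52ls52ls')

['', '52', 'l52', '52', '']

The regex engine tests alternatives in the order written; an earlier branch that matches wins even if a later one would match more.
Matches to split on: at [0:2] → 'kf'; at [4:9] → 'kfoip'; at [12:14] → 'ls'; at [16:18] → 'ls'.
`split` removes every match and returns the 5 fragments in between.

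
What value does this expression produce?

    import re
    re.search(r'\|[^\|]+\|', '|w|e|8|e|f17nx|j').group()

`re.search` scans for the first position where the pattern succeeds.
The match spans [0:3] → '|w|'.

'|w|'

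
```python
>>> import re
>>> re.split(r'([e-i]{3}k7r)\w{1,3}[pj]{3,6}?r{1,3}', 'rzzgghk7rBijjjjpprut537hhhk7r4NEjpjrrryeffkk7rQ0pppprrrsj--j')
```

The pattern matches exactly 3 of a character in [e-i], then a literal 'k', then the literal '7r' (captured); then 1 to 3 of a word character; then 3 to 6 of one of [pj] (lazy), then 1 to 3 of the literal 'r'.
The group in the pattern means `split` returns the separators' captures alongside the pieces.

['rzz', 'gghk7r', 'ut537', 'hhhk7r', 'yeffkk7rQ0pppprrrsj--j']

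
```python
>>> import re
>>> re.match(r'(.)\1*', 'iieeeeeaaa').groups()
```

After group 1 captures some text, `\1` only succeeds where that same text appears again.
With `match`, the pattern is implicitly anchored at the beginning.
The match spans [0:2] → 'ii'.
Captured: group 1 = 'i'.

('i',)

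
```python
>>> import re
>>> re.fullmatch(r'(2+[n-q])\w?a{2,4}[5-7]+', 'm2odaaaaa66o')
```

None

Pattern: one or more of the literal '2', then a character in [n-q] (captured); then optionally a word character, then 2 to 4 of the literal 'a', then one or more of a character in [5-7].
`fullmatch` succeeds only if the pattern covers the string from start to end.
Here the pattern can't cover the whole string, so the call returns None.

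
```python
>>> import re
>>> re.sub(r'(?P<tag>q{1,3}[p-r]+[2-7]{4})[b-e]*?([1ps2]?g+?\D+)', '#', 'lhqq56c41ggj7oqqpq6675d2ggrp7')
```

'lhqq56c41ggj7o#7'

The pattern matches 1 to 3 of a literal 'q', then one or more of a character in [p-r], then exactly 4 of a character in [2-7] (captured as 'tag'); then zero or more of a character in [b-e] (lazy); then optionally one of [1ps2], then one or more of the literal 'g' (lazy), then one or more of a non-digit (captured).
Matches: at [14:28] → 'qqpq6675d2ggrp'.
`sub` substitutes '#' at each match site.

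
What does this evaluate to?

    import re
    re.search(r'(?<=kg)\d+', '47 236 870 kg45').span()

(13, 15)

Lookahead/lookbehind check context without consuming it, so the matched span excludes the asserted characters.
`re.search` tries every starting position until one works.
The match spans [13:15] → '45'.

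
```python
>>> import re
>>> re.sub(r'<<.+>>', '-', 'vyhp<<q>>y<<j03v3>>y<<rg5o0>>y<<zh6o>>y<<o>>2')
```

Matches: at [4:44] → '<<q>>y<<j03v3>>y<<rg5o0>>y<<zh6o>>y<<o>>'.
Each match is replaced by '-'.

'vyhp-2'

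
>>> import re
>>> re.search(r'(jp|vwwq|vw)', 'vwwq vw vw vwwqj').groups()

Alternation tries branches left to right and keeps the first one that lets the overall match succeed at that position.
`search` walks the string left to right and returns the first match it finds.
The match spans [0:4] → 'vwwq'.
Captured: group 1 = 'vwwq'.

('vwwq',)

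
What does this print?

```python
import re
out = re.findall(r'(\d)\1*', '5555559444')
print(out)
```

After group 1 captures some text, `\1` only succeeds where that same text appears again.
Walking the string: at [0:6] match '555555', group 1 = '5'; at [6:7] match '9', group 1 = '9'; at [7:10] match '444', group 1 = '4'.
Because there's exactly one group, `findall` drops the full match and keeps group 1 from each hit.

['5', '9', '4']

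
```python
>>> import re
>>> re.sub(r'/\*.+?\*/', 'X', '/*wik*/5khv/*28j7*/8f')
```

The `?` after the quantifier makes it lazy — it takes as little as possible before letting the rest of the pattern try.
`sub` substitutes 'X' at each match site.

'X5khvX8f'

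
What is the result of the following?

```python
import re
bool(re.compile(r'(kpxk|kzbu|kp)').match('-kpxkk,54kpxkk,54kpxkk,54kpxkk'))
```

With `match`, the pattern is implicitly anchored at the beginning.
Here position 0 doesn't satisfy it, so the call returns None, and `bool(None)` is False.

False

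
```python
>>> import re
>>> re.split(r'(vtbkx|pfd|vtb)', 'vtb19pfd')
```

['', 'vtb', '19', 'pfd', '']

Because the pattern has a capturing group, `split` also inserts each captured text between the pieces.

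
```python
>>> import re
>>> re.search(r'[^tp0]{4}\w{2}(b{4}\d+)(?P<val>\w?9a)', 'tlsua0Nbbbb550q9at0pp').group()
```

This matches exactly 4 of any character except [tp0], then exactly 2 of a word character; then exactly 4 of a literal 'b', then one or more of a digit (captured); then optionally a word character, then the literal '9a' (captured as 'val').
Unlike `match`, `search` isn't anchored — it looks for the pattern anywhere in the string.
The match spans [1:17] → 'lsua0Nbbbb550q9a'.
Captured: group 1 = 'bbbb550', group 2 = 'q9a'.

'lsua0Nbbbb550q9a'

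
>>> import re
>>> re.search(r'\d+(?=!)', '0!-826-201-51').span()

The positive lookaround only admits positions where the adjacent text matches; those characters stay outside the span.
`search` walks the string left to right and returns the first match it finds.
The match spans [0:1] → '0'.

(0, 1)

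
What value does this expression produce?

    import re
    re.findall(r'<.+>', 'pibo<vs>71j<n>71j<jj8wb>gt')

Matches: at [4:24] → '<vs>71j<n>71j<jj8wb>'.
`findall` yields the raw match text (1 of them) because the pattern has no groups.

['<vs>71j<n>71j<jj8wb>']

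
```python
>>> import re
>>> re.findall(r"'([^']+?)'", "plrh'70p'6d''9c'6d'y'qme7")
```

['70p', '9c', 'y']

Walking the string: at [4:9] match "'70p'", group 1 = '70p'; at [12:16] match "'9c'", group 1 = '9c'; at [18:21] match "'y'", group 1 = 'y'.
`findall` collects group 1 from each match (3 total).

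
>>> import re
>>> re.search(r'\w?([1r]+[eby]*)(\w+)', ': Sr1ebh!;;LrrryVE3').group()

'Sr1ebh'

Pattern: optionally a word character; then one or more of one of [1r], then zero or more of one of [eby] (captured); then one or more of a word character (captured).
The match spans [2:8] → 'Sr1ebh'.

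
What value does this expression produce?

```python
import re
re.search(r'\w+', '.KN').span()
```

The pattern matches one or more of a word character.
Unlike `match`, `search` isn't anchored — it looks for the pattern anywhere in the string.
The match spans [1:3] → 'KN'.

(1, 3)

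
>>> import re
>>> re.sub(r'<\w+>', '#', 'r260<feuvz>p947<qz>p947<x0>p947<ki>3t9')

'r260#p947#p947#p947#3t9'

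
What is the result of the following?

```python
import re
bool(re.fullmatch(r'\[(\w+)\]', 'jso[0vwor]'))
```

`re.fullmatch` is like wrapping the pattern in `^…$` (in single-line mode).
Here the pattern can't cover the whole string, so the call returns None, and `bool(None)` is False.

False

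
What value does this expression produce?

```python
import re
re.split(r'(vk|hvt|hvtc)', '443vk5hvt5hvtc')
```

['443', 'vk', '5', 'hvt', '5', 'hvt', 'c']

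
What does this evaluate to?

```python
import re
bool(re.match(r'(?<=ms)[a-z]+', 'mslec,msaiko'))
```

False

The positive lookaround only admits positions where the adjacent text matches; those characters stay outside the span.
`match` is anchored at position 0; if the pattern doesn't fit there, it returns None.
Here the pattern fails at index 0, so the call returns None, and `bool(None)` is False.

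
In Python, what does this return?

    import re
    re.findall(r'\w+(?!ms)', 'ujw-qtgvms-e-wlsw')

['ujw', 'qtgvms', 'e', 'wlsw']

`(?!…)`/`(?<!…)` only lets a position through if the neighbouring text does NOT match; no characters are consumed.
With no groups in the pattern, `findall` gives back each whole match — 4 here.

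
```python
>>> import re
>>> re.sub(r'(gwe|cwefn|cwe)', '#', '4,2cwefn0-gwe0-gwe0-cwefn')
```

'4,2#0-#0-#0-#'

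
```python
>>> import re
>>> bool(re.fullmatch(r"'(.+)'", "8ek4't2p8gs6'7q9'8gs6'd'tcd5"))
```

False

`re.fullmatch` requires the pattern to consume the entire string.
Here the pattern can't cover the whole string, so the call returns None, and `bool(None)` is False.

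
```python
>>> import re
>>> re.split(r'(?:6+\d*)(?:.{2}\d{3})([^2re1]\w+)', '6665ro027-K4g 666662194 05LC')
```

['', '-K4g', ' ', ' 05LC', '']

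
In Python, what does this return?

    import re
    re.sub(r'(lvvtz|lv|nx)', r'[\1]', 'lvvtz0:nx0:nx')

`|` is ordered: at each position the engine commits to the first alternative that works.
The replacement refers to a captured group, so each match is rewritten using its own captured text.

'[lvvtz]0:[nx]0:[nx]'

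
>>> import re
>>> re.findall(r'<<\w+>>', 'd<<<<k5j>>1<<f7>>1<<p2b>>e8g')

With no groups in the pattern, `findall` gives back each whole match — 3 here.

['<<k5j>>', '<<f7>>', '<<p2b>>']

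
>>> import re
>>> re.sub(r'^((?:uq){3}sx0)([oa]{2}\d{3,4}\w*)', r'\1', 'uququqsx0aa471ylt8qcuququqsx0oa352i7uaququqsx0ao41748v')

'uququqsx0'

Pattern: anchored at the start of the string; then the literal 'uq' repeated 3 times, then the literal 'sx0' (captured); then exactly 2 of one of [oa], then 3 to 4 of a digit, then zero or more of a word character (captured).
Matches: at [0:54] → 'uququqsx0aa471ylt8qcuququqsx0oa352i7uaququqsx0ao41748v'.
The replacement refers to a captured group, so each match is rewritten using its own captured text.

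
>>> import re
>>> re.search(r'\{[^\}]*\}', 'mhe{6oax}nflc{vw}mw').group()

'{6oax}'

Unlike `match`, `search` isn't anchored — it looks for the pattern anywhere in the string.
The match spans [3:9] → '{6oax}'.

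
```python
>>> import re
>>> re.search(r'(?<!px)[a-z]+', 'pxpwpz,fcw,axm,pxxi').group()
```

'pxpwpz'

Because the assertion is negative and zero-width, positions next to the forbidden text are skipped.
Unlike `match`, `search` isn't anchored — it looks for the pattern anywhere in the string.
The match spans [0:6] → 'pxpwpz'.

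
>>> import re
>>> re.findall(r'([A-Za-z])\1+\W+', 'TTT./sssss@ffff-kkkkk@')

`\1` has to match the exact text group 1 already captured.
Walking the string: at [0:5] match 'TTT./', group 1 = 'T'; at [5:11] match 'sssss@', group 1 = 's'; at [11:16] match 'ffff-', group 1 = 'f'; at [16:22] match 'kkkkk@', group 1 = 'k'.
With a single group, `findall` returns only what that group captured — 4 items.

['T', 's', 'f', 'k']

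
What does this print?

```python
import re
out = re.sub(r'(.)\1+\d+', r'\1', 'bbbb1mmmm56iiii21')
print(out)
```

`\1` has to match the exact text group 1 already captured.
`\1` in the replacement pulls in group 1's text for each match.

bmi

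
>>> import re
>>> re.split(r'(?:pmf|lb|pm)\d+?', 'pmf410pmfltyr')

['', '10pmfltyr']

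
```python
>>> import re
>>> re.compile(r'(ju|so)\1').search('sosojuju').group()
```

`\1` is not a pattern — it's the concrete string captured by group 1, re-applied verbatim.
The match spans [0:4] → 'soso'.

'soso'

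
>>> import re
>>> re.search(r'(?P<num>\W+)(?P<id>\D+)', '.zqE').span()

(0, 4)

The pattern matches one or more of a non-word character (captured as 'num'); then one or more of a non-digit (captured as 'id').
`re.search` tries every starting position until one works.
The match spans [0:4] → '.zqE'.
Captured: group 1 = '.', group 2 = 'zqE'.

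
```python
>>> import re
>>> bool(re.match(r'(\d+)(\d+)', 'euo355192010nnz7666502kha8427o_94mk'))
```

Pattern: one or more of a digit (captured); then one or more of a digit (captured).
`re.match` won't scan ahead — the pattern has to work from the very first character.
Here position 0 doesn't satisfy it, so the call returns None, and `bool(None)` is False.

False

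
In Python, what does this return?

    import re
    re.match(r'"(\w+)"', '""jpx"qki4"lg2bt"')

With `match`, the pattern is implicitly anchored at the beginning.
Here the pattern fails at index 0, so the call returns None.

None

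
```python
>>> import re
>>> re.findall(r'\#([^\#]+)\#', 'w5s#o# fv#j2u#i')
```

['o', 'j2u']

Matches: at [3:6] match '#o#', group 1 = 'o'; at [9:14] match '#j2u#', group 1 = 'j2u'.
With a single group, `findall` returns only what that group captured — 2 items.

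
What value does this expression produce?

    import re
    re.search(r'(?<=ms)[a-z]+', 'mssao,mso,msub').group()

'sao'

The `(?=…)`/`(?<=…)` assertion just peeks at neighbouring text; it doesn't advance the match position.
The match spans [2:5] → 'sao'.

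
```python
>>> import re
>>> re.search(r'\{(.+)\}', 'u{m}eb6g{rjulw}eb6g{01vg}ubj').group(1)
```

`re.search` tries every starting position until one works.
The match spans [1:25] → '{m}eb6g{rjulw}eb6g{01vg}'.
Captured: group 1 = 'm}eb6g{rjulw}eb6g{01vg'.

'm}eb6g{rjulw}eb6g{01vg'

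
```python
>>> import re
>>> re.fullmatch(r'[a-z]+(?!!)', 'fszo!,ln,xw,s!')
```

`re.fullmatch` requires the pattern to consume the entire string.
Here the string isn't matched end-to-end, so the call returns None.

None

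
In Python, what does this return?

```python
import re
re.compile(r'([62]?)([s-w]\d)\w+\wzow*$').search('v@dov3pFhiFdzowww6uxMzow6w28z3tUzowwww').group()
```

Pattern: optionally one of [62] (captured); then a character in [s-w], then a digit (captured); then one or more of a word character, then a word character, then the literal 'zo'; then zero or more of a literal 'w'; then anchored at the end.
`search` walks the string left to right and returns the first match it finds.
The match spans [4:38] → 'v3pFhiFdzowww6uxMzow6w28z3tUzowwww'.
Captured: group 1 = '', group 2 = 'v3'.

'v3pFhiFdzowww6uxMzow6w28z3tUzowwww'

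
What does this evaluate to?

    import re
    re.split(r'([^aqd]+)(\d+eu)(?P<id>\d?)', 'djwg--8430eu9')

['d', 'jwg--843', '0eu', '9', '']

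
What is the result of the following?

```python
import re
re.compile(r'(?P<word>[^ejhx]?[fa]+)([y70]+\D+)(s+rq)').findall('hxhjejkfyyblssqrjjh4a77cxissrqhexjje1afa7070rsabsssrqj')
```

[('4a', '77cxis', 'srq'), ('1afa', '7070rsabss', 'srq')]

Pattern: optionally any character except [ejhx], then one or more of one of [fa] (captured as 'word'); then one or more of one of [y70], then one or more of a non-digit (captured); then one or more of the literal 's', then the literal 'rq' (captured).
Walking the string: at [19:30] match '4a77cxissrq', groups = ('4a', '77cxis', 'srq'); at [36:53] match '1afa7070rsabsssrq', groups = ('1afa', '7070rsabss', 'srq').
`findall` packs the 3 group values into a tuple for every match.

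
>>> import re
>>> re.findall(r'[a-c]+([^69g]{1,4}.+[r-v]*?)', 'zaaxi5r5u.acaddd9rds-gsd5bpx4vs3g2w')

['xi5r5u.acaddd9rds-gsd5bpx4vs3g2w']

`findall` collects group 1 from the one match (1 total).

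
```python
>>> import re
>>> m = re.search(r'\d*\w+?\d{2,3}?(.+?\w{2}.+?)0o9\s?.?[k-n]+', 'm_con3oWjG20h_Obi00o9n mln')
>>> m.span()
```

(0, 22)

The match spans [0:22] → 'm_con3oWjG20h_Obi00o9n'.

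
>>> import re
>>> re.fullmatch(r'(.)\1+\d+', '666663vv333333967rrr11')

None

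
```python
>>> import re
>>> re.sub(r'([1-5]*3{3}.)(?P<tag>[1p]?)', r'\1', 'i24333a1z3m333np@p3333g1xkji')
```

`\1` in the replacement pulls in group 1's text for each match.

'i24333az3m333n@p3333gxkji'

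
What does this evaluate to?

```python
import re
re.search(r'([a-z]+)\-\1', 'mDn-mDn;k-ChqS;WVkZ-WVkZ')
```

A backreference is literal: `\1` must see the identical characters the first group matched.
`search` walks the string left to right and returns the first match it finds.
Here the pattern never matches, so the call returns None.

None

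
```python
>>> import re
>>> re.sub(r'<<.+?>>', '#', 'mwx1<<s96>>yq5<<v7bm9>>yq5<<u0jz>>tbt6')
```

Matches: at [4:11] → '<<s96>>'; at [14:23] → '<<v7bm9>>'; at [26:34] → '<<u0jz>>'.
Each match is replaced by '#'.

'mwx1#yq5#yq5#tbt6'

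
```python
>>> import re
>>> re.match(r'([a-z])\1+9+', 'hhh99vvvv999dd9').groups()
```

('h',)

The backreference `\1` re-matches whatever the first group consumed, character for character.
`match` is anchored at position 0; if the pattern doesn't fit there, it returns None.
The match spans [0:5] → 'hhh99'.
Captured: group 1 = 'h'.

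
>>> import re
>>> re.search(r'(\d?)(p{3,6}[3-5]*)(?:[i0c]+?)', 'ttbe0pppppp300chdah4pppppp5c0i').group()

'0pppppp30'

Pattern: optionally a digit (captured); then 3 to 6 of the literal 'p', then zero or more of a character in [3-5] (captured); then one or more of one of [i0c] (lazy) (non-capturing group).
The match spans [4:13] → '0pppppp30'.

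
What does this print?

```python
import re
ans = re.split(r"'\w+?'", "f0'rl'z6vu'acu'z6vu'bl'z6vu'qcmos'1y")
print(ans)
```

Matches to split on: at [2:6] → "'rl'"; at [10:15] → "'acu'"; at [19:23] → "'bl'"; at [27:34] → "'qcmos'".
Splitting on the pattern gives 5 pieces.

['f0', 'z6vu', 'z6vu', 'z6vu', '1y']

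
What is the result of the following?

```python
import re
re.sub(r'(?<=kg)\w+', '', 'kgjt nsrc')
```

The lookaround is zero-width — it requires the adjacent text to match without consuming it, so the asserted text isn't part of the match.
Matches: at [2:4] → 'jt'.
Each match is replaced by ''.

'kg nsrc'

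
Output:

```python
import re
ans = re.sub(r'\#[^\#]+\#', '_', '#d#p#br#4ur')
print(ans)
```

`sub` substitutes '_' at each match site.

_p_4ur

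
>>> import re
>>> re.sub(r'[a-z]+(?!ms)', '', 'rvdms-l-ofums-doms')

'---'

`(?!…)`/`(?<!…)` only lets a position through if the neighbouring text does NOT match; no characters are consumed.
Matches: at [0:5] → 'rvdms'; at [6:7] → 'l'; at [8:13] → 'ofums'; at [14:18] → 'doms'.
Every occurrence is swapped for ''.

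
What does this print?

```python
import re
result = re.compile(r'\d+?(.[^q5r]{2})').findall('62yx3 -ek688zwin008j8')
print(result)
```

A `+?`/`*?`/`{m,n}?` starts at its minimum and grows only as far as needed for what follows to match.
With a single group, `findall` returns only what that group captured — 4 items.

['2yx', ' -e', '88z', '08j']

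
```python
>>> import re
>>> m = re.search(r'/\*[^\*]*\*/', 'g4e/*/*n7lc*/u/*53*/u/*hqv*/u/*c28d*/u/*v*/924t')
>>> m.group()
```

The match spans [5:13] → '/*n7lc*/'.

'/*n7lc*/'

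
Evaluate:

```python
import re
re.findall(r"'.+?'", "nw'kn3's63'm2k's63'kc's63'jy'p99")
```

With the lazy modifier that quantifier settles for the fewest repetitions that let the rest of the pattern succeed (the atoms after it are unaffected and can still be greedy).
Scanning left to right: at [2:7] → "'kn3'"; at [10:15] → "'m2k'"; at [18:22] → "'kc'"; at [25:29] → "'jy'".
Since nothing is captured, `findall` lists the 4 matched substrings directly.

["'kn3'", "'m2k'", "'kc'", "'jy'"]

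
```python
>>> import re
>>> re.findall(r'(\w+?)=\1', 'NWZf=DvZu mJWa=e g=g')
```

`\1` is not a pattern — it's the concrete string captured by group 1, re-applied verbatim.
With a single group, `findall` returns only what that group captured — 1 item.

['g']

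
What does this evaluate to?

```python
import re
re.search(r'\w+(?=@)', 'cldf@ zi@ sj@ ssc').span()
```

The `(?=…)`/`(?<=…)` assertion just peeks at neighbouring text; it doesn't advance the match position.
`search` walks the string left to right and returns the first match it finds.
The match spans [0:4] → 'cldf'.

(0, 4)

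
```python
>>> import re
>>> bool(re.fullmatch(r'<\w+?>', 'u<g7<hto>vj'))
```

False

`re.fullmatch` requires the pattern to consume the entire string.
Here the pattern can't cover the whole string, so the call returns None, and `bool(None)` is False.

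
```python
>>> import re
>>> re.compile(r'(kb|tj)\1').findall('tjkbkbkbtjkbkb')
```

['kb', 'kb']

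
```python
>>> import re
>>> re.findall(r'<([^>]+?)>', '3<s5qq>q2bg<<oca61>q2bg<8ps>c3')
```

Because there's exactly one group, `findall` drops the full match and keeps group 1 from each hit.

['s5qq', '<oca61', '8ps']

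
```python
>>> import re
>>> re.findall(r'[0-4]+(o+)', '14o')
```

['o']

Pattern: one or more of a character in [0-4]; then one or more of a literal 'o' (captured).
Matches: at [0:3] match '14o', group 1 = 'o'.
With a single group, `findall` returns only what that group captured — 1 item.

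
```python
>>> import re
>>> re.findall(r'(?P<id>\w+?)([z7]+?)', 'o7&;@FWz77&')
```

The pattern matches one or more of a word character (lazy) (captured as 'id'); then one or more of one of [z7] (lazy) (captured).
Scanning left to right: at [0:2] match 'o7', groups = ('o', '7'); at [5:8] match 'FWz', groups = ('FW', 'z'); at [8:10] match '77', groups = ('7', '7').
`findall` packs the 2 group values into a tuple for every match.

[('o', '7'), ('FW', 'z'), ('7', '7')]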